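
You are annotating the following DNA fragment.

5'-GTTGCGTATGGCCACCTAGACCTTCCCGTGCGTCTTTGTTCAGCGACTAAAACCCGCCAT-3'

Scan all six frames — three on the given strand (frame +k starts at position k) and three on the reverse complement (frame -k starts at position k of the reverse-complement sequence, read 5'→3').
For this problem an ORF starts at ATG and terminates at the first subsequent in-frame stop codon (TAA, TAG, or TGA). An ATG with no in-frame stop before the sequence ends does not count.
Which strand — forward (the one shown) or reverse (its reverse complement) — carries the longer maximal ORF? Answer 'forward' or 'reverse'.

reverse

Reverse complement (5'→3'): ATGGCGGGTTTTAGTCGCTGAACAAAGACGCACGGGAAGGTCTAGGTGGCCATACGCAAC
Frame +1: GTT GCG TAT GGC CAC CTA GAC CTT CCC GTG CGT CTT TGT TCA GCG ACT AAA ACC CGC CAT — no ATG→stop ORF.
Frame +2: TTG CGT ATG GCC ACC TAG ACC TTC CCG TGC GTC TTT GTT CAG CGA CTA AAA CCC GCC — ATG at 8, stop TAG at 17 → 12 nt.
Frame +3: TGC GTA TGG CCA CCT AGA CCT TCC CGT GCG TCT TTG TTC AGC GAC TAA AAC CCG CCA — no ATG→stop ORF.
Frame -1: ATG GCG GGT TTT AGT CGC TGA ACA AAG ACG CAC GGG AAG GTC TAG GTG GCC ATA CGC AAC — ATG at 1, stop TGA at 19 → 21 nt.
Frame -2: TGG CGG GTT TTA GTC GCT GAA CAA AGA CGC ACG GGA AGG TCT AGG TGG CCA TAC GCA — no ATG→stop ORF.
Frame -3: GGC GGG TTT TAG TCG CTG AAC AAA GAC GCA CGG GAA GGT CTA GGT GGC CAT ACG CAA — no ATG→stop ORF.
Forward-strand max 12 nt; reverse-strand max 21 nt. The reverse strand has the longer ORF.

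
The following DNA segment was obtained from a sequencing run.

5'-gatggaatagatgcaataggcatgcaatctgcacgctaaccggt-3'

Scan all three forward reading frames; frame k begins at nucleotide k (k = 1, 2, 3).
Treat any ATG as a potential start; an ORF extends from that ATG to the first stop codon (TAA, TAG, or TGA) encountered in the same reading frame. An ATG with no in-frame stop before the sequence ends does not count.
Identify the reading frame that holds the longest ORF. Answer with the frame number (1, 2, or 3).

Frame 1: GAT GGA ATA GAT GCA ATA GGC ATG CAA TCT GCA CGC TAA CCG — ATG at 22, stop TAA at 37 → 18 nt.
Frame 2: ATG GAA TAG ATG CAA TAG GCA TGC AAT CTG CAC GCT AAC CGG — ATG at 2, stop TAG at 8 → 9 nt; ATG at 11, stop TAG at 17 → 9 nt.
Frame 3: TGG AAT AGA TGC AAT AGG CAT GCA ATC TGC ACG CTA ACC GGT — no ATG→stop ORF.
Longest ORF is 18 nt in frame 1 (positions 22–39).

1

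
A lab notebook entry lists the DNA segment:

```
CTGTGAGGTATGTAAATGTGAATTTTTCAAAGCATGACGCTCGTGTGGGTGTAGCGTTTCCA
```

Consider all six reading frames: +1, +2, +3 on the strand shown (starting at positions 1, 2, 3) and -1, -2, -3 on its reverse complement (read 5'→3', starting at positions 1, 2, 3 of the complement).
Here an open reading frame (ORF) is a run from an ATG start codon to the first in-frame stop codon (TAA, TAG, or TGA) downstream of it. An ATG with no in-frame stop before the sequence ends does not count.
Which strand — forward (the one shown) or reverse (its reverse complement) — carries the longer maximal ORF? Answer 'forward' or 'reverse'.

Reverse complement (5'→3'): TGGAAACGCTACACCCACACGAGCGTCATGCTTTGAAAAATTCACATTTACATACCTCACAG
Frame +1: CTG TGA GGT ATG TAA ATG TGA ATT TTT CAA AGC ATG ACG CTC GTG TGG GTG TAG CGT TTC — ATG at 10, stop TAA at 13 → 6 nt; ATG at 16, stop TGA at 19 → 6 nt; ATG at 34, stop TAG at 52 → 21 nt.
Frame +2: TGT GAG GTA TGT AAA TGT GAA TTT TTC AAA GCA TGA CGC TCG TGT GGG TGT AGC GTT TCC — no ATG→stop ORF.
Frame +3: GTG AGG TAT GTA AAT GTG AAT TTT TCA AAG CAT GAC GCT CGT GTG GGT GTA GCG TTT CCA — no ATG→stop ORF.
Frame -1: TGG AAA CGC TAC ACC CAC ACG AGC GTC ATG CTT TGA AAA ATT CAC ATT TAC ATA CCT CAC — ATG at 28, stop TGA at 34 → 9 nt.
Frame -2: GGA AAC GCT ACA CCC ACA CGA GCG TCA TGC TTT GAA AAA TTC ACA TTT ACA TAC CTC ACA — no ATG→stop ORF.
Frame -3: GAA ACG CTA CAC CCA CAC GAG CGT CAT GCT TTG AAA AAT TCA CAT TTA CAT ACC TCA CAG — no ATG→stop ORF.
Forward-strand max 21 nt; reverse-strand max 9 nt. The forward strand has the longer ORF.

forward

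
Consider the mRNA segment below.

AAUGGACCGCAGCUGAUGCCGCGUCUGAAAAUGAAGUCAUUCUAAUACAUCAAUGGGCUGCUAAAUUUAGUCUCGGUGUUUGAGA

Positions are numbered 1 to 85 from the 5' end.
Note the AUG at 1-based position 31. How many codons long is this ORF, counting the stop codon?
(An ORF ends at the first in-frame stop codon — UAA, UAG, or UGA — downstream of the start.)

5

Codons from position 31: AUG (31–33), AAG (34–36), UCA (37–39), UUC (40–42), UAA (43–45).
UAA is the first in-frame stop; that's 5 codons including the stop.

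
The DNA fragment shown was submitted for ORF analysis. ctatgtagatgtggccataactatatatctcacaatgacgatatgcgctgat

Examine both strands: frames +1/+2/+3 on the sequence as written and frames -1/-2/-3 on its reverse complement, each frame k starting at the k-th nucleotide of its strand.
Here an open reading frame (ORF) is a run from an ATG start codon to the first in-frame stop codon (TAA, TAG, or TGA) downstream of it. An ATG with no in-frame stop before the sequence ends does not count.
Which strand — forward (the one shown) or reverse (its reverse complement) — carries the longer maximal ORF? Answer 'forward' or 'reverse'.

Reverse complement (5'→3'): ATCAGCGCATATCGTCATTGTGAGATATATAGTTATGGCCACATCTACATAG
Frame +1: CTA TGT AGA TGT GGC CAT AAC TAT ATA TCT CAC AAT GAC GAT ATG CGC TGA — ATG at 43, stop TGA at 49 → 9 nt.
Frame +2: TAT GTA GAT GTG GCC ATA ACT ATA TAT CTC ACA ATG ACG ATA TGC GCT GAT — no ATG→stop ORF.
Frame +3: ATG TAG ATG TGG CCA TAA CTA TAT ATC TCA CAA TGA CGA TAT GCG CTG — ATG at 3, stop TAG at 6 → 6 nt; ATG at 9, stop TAA at 18 → 12 nt.
Frame -1: ATC AGC GCA TAT CGT CAT TGT GAG ATA TAT AGT TAT GGC CAC ATC TAC ATA — no ATG→stop ORF.
Frame -2: TCA GCG CAT ATC GTC ATT GTG AGA TAT ATA GTT ATG GCC ACA TCT ACA TAG — ATG at 35, stop TAG at 50 → 18 nt.
Frame -3: CAG CGC ATA TCG TCA TTG TGA GAT ATA TAG TTA TGG CCA CAT CTA CAT — no ATG→stop ORF.
Forward-strand max 12 nt; reverse-strand max 18 nt. The reverse strand has the longer ORF.

reverse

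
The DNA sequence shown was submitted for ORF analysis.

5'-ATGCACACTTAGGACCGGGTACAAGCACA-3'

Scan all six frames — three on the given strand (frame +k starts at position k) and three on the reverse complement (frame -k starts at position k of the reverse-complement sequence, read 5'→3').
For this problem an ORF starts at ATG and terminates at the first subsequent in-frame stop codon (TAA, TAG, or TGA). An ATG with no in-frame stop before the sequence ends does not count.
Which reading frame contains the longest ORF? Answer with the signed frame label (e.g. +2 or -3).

+1

Reverse complement (5'→3'): TGTGCTTGTACCCGGTCCTAAGTGTGCAT
Frame +1: ATG CAC ACT TAG GAC CGG GTA CAA GCA — ATG at 1, stop TAG at 10 → 12 nt.
Frame +2: TGC ACA CTT AGG ACC GGG TAC AAG CAC — no ATG→stop ORF.
Frame +3: GCA CAC TTA GGA CCG GGT ACA AGC ACA — no ATG→stop ORF.
Frame -1: TGT GCT TGT ACC CGG TCC TAA GTG TGC — no ATG→stop ORF.
Frame -2: GTG CTT GTA CCC GGT CCT AAG TGT GCA — no ATG→stop ORF.
Frame -3: TGC TTG TAC CCG GTC CTA AGT GTG CAT — no ATG→stop ORF.
Longest ORF is 12 nt in frame +1 (positions 1–12).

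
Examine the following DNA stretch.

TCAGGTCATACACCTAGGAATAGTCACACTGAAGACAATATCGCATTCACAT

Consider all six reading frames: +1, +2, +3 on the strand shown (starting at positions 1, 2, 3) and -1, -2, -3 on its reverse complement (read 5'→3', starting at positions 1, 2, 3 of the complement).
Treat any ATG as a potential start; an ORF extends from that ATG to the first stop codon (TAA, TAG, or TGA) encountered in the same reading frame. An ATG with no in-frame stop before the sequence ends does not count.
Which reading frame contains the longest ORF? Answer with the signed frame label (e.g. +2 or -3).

-1

Reverse complement (5'→3'): ATGTGAATGCGATATTGTCTTCAGTGTGACTATTCCTAGGTGTATGACCTGA
Frame +1: TCA GGT CAT ACA CCT AGG AAT AGT CAC ACT GAA GAC AAT ATC GCA TTC ACA — no ATG→stop ORF.
Frame +2: CAG GTC ATA CAC CTA GGA ATA GTC ACA CTG AAG ACA ATA TCG CAT TCA CAT — no ATG→stop ORF.
Frame +3: AGG TCA TAC ACC TAG GAA TAG TCA CAC TGA AGA CAA TAT CGC ATT CAC — no ATG→stop ORF.
Frame -1: ATG TGA ATG CGA TAT TGT CTT CAG TGT GAC TAT TCC TAG GTG TAT GAC CTG — ATG at 1, stop TGA at 4 → 6 nt; ATG at 7, stop TAG at 37 → 33 nt.
Frame -2: TGT GAA TGC GAT ATT GTC TTC AGT GTG ACT ATT CCT AGG TGT ATG ACC TGA — ATG at 44, stop TGA at 50 → 9 nt.
Frame -3: GTG AAT GCG ATA TTG TCT TCA GTG TGA CTA TTC CTA GGT GTA TGA CCT — no ATG→stop ORF.
Longest ORF is 33 nt in frame -1 (positions 7–39).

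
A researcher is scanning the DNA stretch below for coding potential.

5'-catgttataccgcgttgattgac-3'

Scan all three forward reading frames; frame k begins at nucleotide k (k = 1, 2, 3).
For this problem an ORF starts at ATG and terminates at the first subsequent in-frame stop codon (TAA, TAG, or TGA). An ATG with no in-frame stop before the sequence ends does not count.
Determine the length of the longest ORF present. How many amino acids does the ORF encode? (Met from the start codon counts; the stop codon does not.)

6

Frame 1: CAT GTT ATA CCG CGT TGA TTG — no ATG→stop ORF.
Frame 2: ATG TTA TAC CGC GTT GAT TGA — ATG at 2, stop TGA at 20 → 21 nt.
Frame 3: TGT TAT ACC GCG TTG ATT GAC — no ATG→stop ORF.
Longest: frame 2, positions 2–22, 21 nt = 7 codons = 6 aa. → 6 amino acids.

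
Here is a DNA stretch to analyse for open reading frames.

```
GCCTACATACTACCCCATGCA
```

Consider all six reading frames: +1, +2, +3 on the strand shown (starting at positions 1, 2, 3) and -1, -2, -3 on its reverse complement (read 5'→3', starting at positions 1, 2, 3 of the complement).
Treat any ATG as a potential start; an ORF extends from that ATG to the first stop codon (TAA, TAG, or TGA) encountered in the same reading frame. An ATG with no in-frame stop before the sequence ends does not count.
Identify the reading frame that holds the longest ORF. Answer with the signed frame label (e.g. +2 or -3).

Reverse complement (5'→3'): TGCATGGGGTAGTATGTAGGC
Frame +1: GCC TAC ATA CTA CCC CAT GCA — no ATG→stop ORF.
Frame +2: CCT ACA TAC TAC CCC ATG — no ATG→stop ORF.
Frame +3: CTA CAT ACT ACC CCA TGC — no ATG→stop ORF.
Frame -1: TGC ATG GGG TAG TAT GTA GGC — ATG at 4, stop TAG at 10 → 9 nt.
Frame -2: GCA TGG GGT AGT ATG TAG — ATG at 14, stop TAG at 17 → 6 nt.
Frame -3: CAT GGG GTA GTA TGT AGG — no ATG→stop ORF.
Longest ORF is 9 nt in frame -1 (positions 4–12).

-1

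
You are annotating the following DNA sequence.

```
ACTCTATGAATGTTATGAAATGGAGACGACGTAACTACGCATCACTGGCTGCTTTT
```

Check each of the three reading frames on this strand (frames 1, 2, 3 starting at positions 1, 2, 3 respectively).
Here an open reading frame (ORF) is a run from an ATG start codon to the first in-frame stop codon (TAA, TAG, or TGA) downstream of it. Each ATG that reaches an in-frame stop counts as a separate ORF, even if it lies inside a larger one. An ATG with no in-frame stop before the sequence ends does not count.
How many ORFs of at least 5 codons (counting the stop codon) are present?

Frame 1: ACT CTA TGA ATG TTA TGA AAT GGA GAC GAC GTA ACT ACG CAT CAC TGG CTG CTT — ATG at 10, stop TGA at 16 → 9 nt.
Frame 2: CTC TAT GAA TGT TAT GAA ATG GAG ACG ACG TAA CTA CGC ATC ACT GGC TGC TTT — ATG at 20, stop TAA at 32 → 15 nt.
Frame 3: TCT ATG AAT GTT ATG AAA TGG AGA CGA CGT AAC TAC GCA TCA CTG GCT GCT TTT — no ATG→stop ORF.
ORFs ≥ 5 codons: frame 2 20–34 (5 codons). Count = 1.

1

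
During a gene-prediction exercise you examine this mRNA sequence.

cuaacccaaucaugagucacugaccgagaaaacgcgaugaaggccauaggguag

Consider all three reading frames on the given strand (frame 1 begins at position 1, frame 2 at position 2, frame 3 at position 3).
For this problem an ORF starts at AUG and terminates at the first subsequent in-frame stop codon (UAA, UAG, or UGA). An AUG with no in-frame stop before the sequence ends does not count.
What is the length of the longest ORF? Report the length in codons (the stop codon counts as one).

6

Frame 1: CUA ACC CAA UCA UGA GUC ACU GAC CGA GAA AAC GCG AUG AAG GCC AUA GGG UAG — AUG at 37, stop UAG at 52 → 18 nt.
Frame 2: UAA CCC AAU CAU GAG UCA CUG ACC GAG AAA ACG CGA UGA AGG CCA UAG GGU — no AUG→stop ORF.
Frame 3: AAC CCA AUC AUG AGU CAC UGA CCG AGA AAA CGC GAU GAA GGC CAU AGG GUA — AUG at 12, stop UGA at 21 → 12 nt.
Longest: frame 1, positions 37–54, 18 nt = 6 codons = 5 aa. → 6 codons.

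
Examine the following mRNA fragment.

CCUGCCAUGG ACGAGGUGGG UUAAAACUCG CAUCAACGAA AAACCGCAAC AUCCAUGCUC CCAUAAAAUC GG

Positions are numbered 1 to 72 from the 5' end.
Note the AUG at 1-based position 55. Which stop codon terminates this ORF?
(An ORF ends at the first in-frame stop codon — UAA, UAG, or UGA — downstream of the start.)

UAA

Codons from position 55: AUG (55–57), CUC (58–60), CCA (61–63), UAA (64–66).
The first in-frame stop codon is UAA.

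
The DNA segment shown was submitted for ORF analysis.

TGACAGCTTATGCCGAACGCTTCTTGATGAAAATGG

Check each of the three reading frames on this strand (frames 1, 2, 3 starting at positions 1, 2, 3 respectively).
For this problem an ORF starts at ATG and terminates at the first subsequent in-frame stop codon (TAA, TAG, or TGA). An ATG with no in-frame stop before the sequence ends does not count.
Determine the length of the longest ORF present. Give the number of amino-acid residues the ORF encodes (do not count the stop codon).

5

Frame 1: TGA CAG CTT ATG CCG AAC GCT TCT TGA TGA AAA TGG — ATG at 10, stop TGA at 25 → 18 nt.
Frame 2: GAC AGC TTA TGC CGA ACG CTT CTT GAT GAA AAT — no ATG→stop ORF.
Frame 3: ACA GCT TAT GCC GAA CGC TTC TTG ATG AAA ATG — no ATG→stop ORF.
Longest: frame 1, positions 10–27, 18 nt = 6 codons = 5 aa. → 5 amino acids.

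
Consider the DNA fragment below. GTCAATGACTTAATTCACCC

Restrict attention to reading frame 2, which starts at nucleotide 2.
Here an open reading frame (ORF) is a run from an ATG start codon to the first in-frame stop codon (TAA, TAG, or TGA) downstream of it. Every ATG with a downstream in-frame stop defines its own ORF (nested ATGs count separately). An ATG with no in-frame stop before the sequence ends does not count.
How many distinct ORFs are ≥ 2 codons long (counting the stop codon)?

1

Frame 2: TCA ATG ACT TAA TTC ACC — ATG at 5, stop TAA at 11 → 9 nt.
ORFs ≥ 2 codons: frame 2 5–13 (3 codons). Count = 1.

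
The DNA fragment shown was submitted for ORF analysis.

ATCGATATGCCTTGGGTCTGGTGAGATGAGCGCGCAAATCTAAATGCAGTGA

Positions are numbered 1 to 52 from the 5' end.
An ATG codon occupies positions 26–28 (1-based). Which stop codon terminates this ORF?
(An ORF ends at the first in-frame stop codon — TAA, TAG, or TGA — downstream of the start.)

Codons from position 26: ATG (26–28), AGC (29–31), GCG (32–34), CAA (35–37), ATC (38–40), TAA (41–43).
The first in-frame stop codon is TAA.

TAA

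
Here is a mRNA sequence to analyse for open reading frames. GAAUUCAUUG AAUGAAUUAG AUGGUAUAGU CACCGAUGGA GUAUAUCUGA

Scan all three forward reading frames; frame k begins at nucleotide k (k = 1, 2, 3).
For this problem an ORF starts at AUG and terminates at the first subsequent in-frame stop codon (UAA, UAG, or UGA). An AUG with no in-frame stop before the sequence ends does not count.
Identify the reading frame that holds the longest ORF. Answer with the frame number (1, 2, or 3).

3

Frame 1: GAA UUC AUU GAA UGA AUU AGA UGG UAU AGU CAC CGA UGG AGU AUA UCU — no AUG→stop ORF.
Frame 2: AAU UCA UUG AAU GAA UUA GAU GGU AUA GUC ACC GAU GGA GUA UAU CUG — no AUG→stop ORF.
Frame 3: AUU CAU UGA AUG AAU UAG AUG GUA UAG UCA CCG AUG GAG UAU AUC UGA — AUG at 12, stop UAG at 18 → 9 nt; AUG at 21, stop UAG at 27 → 9 nt; AUG at 36, stop UGA at 48 → 15 nt.
Longest ORF is 15 nt in frame 3 (positions 36–50).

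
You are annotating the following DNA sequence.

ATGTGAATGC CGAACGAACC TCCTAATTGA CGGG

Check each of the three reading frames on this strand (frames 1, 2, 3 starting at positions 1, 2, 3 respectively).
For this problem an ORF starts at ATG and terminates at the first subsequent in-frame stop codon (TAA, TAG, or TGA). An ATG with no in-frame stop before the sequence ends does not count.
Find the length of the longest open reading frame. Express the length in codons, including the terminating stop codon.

Frame 1: ATG TGA ATG CCG AAC GAA CCT CCT AAT TGA CGG — ATG at 1, stop TGA at 4 → 6 nt; ATG at 7, stop TGA at 28 → 24 nt.
Frame 2: TGT GAA TGC CGA ACG AAC CTC CTA ATT GAC GGG — no ATG→stop ORF.
Frame 3: GTG AAT GCC GAA CGA ACC TCC TAA TTG ACG — no ATG→stop ORF.
Longest: frame 1, positions 7–30, 24 nt = 8 codons = 7 aa. → 8 codons.

8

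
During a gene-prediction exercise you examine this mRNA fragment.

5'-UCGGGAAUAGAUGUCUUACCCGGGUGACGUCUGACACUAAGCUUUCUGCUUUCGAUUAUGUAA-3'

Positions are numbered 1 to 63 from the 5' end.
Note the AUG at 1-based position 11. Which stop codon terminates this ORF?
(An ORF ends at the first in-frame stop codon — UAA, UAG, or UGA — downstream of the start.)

UGA

Codons from position 11: AUG (11–13), UCU (14–16), UAC (17–19), CCG (20–22), GGU (23–25), GAC (26–28), GUC (29–31), UGA (32–34).
The first in-frame stop codon is UGA.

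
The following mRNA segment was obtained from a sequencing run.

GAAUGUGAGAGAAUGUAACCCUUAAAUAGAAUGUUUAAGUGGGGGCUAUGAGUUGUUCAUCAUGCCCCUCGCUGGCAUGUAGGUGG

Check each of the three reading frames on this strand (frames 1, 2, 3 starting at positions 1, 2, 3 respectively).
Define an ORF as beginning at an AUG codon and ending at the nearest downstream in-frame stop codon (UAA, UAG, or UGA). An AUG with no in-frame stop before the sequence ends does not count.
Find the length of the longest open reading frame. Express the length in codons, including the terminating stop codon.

7

Frame 1: GAA UGU GAG AGA AUG UAA CCC UUA AAU AGA AUG UUU AAG UGG GGG CUA UGA GUU GUU CAU CAU GCC CCU CGC UGG CAU GUA GGU — AUG at 13, stop UAA at 16 → 6 nt; AUG at 31, stop UGA at 49 → 21 nt.
Frame 2: AAU GUG AGA GAA UGU AAC CCU UAA AUA GAA UGU UUA AGU GGG GGC UAU GAG UUG UUC AUC AUG CCC CUC GCU GGC AUG UAG GUG — AUG at 62, stop UAG at 80 → 21 nt; AUG at 77, stop UAG at 80 → 6 nt.
Frame 3: AUG UGA GAG AAU GUA ACC CUU AAA UAG AAU GUU UAA GUG GGG GCU AUG AGU UGU UCA UCA UGC CCC UCG CUG GCA UGU AGG UGG — AUG at 3, stop UGA at 6 → 6 nt.
Longest: frame 1, positions 31–51, 21 nt = 7 codons = 6 aa. → 7 codons.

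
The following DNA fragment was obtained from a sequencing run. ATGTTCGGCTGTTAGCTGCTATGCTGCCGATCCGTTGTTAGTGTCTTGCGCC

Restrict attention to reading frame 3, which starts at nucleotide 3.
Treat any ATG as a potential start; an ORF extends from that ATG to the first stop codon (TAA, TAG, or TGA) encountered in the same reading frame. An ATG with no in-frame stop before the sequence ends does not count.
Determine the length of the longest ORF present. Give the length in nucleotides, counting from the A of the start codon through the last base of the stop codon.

21

Frame 3: GTT CGG CTG TTA GCT GCT ATG CTG CCG ATC CGT TGT TAG TGT CTT GCG — ATG at 21, stop TAG at 39 → 21 nt.
Longest: frame 3, positions 21–41, 21 nt = 7 codons = 6 aa. → 21 nucleotides.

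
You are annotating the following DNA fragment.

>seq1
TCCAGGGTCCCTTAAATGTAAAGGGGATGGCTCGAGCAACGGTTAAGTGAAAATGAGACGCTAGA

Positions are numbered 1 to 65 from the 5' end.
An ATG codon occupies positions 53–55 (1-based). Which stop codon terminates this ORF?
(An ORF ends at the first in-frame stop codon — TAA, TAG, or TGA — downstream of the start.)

Codons from position 53: ATG (53–55), AGA (56–58), CGC (59–61), TAG (62–64).
The first in-frame stop codon is TAG.

TAG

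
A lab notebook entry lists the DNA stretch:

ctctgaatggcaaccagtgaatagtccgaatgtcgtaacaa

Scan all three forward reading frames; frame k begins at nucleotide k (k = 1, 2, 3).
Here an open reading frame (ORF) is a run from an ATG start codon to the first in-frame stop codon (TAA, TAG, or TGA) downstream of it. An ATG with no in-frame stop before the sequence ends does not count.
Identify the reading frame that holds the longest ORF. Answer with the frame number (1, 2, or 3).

1

Frame 1: CTC TGA ATG GCA ACC AGT GAA TAG TCC GAA TGT CGT AAC — ATG at 7, stop TAG at 22 → 18 nt.
Frame 2: TCT GAA TGG CAA CCA GTG AAT AGT CCG AAT GTC GTA ACA — no ATG→stop ORF.
Frame 3: CTG AAT GGC AAC CAG TGA ATA GTC CGA ATG TCG TAA CAA — ATG at 30, stop TAA at 36 → 9 nt.
Longest ORF is 18 nt in frame 1 (positions 7–24).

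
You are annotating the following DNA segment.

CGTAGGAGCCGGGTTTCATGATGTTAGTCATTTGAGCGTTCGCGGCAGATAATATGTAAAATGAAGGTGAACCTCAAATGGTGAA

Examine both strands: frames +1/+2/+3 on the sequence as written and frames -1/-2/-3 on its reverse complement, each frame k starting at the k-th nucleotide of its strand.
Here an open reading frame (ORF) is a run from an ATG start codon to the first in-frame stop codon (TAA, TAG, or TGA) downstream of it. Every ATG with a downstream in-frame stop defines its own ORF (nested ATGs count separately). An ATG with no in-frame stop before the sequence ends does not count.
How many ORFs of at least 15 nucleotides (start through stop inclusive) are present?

3

Reverse complement (5'→3'): TTCACCATTTGAGGTTCACCTTCATTTTACATATTATCTGCCGCGAACGCTCAAATGACTAACATCATGAAACCCGGCTCCTACG
Frame +1: CGT AGG AGC CGG GTT TCA TGA TGT TAG TCA TTT GAG CGT TCG CGG CAG ATA ATA TGT AAA ATG AAG GTG AAC CTC AAA TGG TGA — ATG at 61, stop TGA at 82 → 24 nt.
Frame +2: GTA GGA GCC GGG TTT CAT GAT GTT AGT CAT TTG AGC GTT CGC GGC AGA TAA TAT GTA AAA TGA AGG TGA ACC TCA AAT GGT GAA — no ATG→stop ORF.
Frame +3: TAG GAG CCG GGT TTC ATG ATG TTA GTC ATT TGA GCG TTC GCG GCA GAT AAT ATG TAA AAT GAA GGT GAA CCT CAA ATG GTG — ATG at 18, stop TGA at 33 → 18 nt; ATG at 21, stop TGA at 33 → 15 nt; ATG at 54, stop TAA at 57 → 6 nt.
Frame -1: TTC ACC ATT TGA GGT TCA CCT TCA TTT TAC ATA TTA TCT GCC GCG AAC GCT CAA ATG ACT AAC ATC ATG AAA CCC GGC TCC TAC — no ATG→stop ORF.
Frame -2: TCA CCA TTT GAG GTT CAC CTT CAT TTT ACA TAT TAT CTG CCG CGA ACG CTC AAA TGA CTA ACA TCA TGA AAC CCG GCT CCT ACG — no ATG→stop ORF.
Frame -3: CAC CAT TTG AGG TTC ACC TTC ATT TTA CAT ATT ATC TGC CGC GAA CGC TCA AAT GAC TAA CAT CAT GAA ACC CGG CTC CTA — no ATG→stop ORF.
ORFs ≥ 15 nucleotides: frame +1 61–84 (24 nucleotides), frame +3 18–35 (18 nucleotides), frame +3 21–35 (15 nucleotides). Count = 3.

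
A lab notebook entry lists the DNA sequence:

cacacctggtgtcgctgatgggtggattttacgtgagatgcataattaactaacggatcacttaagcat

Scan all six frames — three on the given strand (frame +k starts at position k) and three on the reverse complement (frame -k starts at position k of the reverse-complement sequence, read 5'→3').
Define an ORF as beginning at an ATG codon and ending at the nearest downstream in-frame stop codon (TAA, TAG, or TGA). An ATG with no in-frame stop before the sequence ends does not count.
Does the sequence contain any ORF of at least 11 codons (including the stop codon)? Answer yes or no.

Reverse complement (5'→3'): ATGCTTAAGTGATCCGTTAGTTAATTATGCATCTCACGTAAAATCCACCCATCAGCGACACCAGGTGTG
Frame +1: CAC ACC TGG TGT CGC TGA TGG GTG GAT TTT ACG TGA GAT GCA TAA TTA ACT AAC GGA TCA CTT AAG CAT — no ATG→stop ORF.
Frame +2: ACA CCT GGT GTC GCT GAT GGG TGG ATT TTA CGT GAG ATG CAT AAT TAA CTA ACG GAT CAC TTA AGC — ATG at 38, stop TAA at 47 → 12 nt.
Frame +3: CAC CTG GTG TCG CTG ATG GGT GGA TTT TAC GTG AGA TGC ATA ATT AAC TAA CGG ATC ACT TAA GCA — ATG at 18, stop TAA at 51 → 36 nt.
Frame -1: ATG CTT AAG TGA TCC GTT AGT TAA TTA TGC ATC TCA CGT AAA ATC CAC CCA TCA GCG ACA CCA GGT GTG — ATG at 1, stop TGA at 10 → 12 nt.
Frame -2: TGC TTA AGT GAT CCG TTA GTT AAT TAT GCA TCT CAC GTA AAA TCC ACC CAT CAG CGA CAC CAG GTG — no ATG→stop ORF.
Frame -3: GCT TAA GTG ATC CGT TAG TTA ATT ATG CAT CTC ACG TAA AAT CCA CCC ATC AGC GAC ACC AGG TGT — ATG at 27, stop TAA at 39 → 15 nt.
Frame +3 has an ORF of 12 codons (positions 18–53) ≥ 11, so yes.

yes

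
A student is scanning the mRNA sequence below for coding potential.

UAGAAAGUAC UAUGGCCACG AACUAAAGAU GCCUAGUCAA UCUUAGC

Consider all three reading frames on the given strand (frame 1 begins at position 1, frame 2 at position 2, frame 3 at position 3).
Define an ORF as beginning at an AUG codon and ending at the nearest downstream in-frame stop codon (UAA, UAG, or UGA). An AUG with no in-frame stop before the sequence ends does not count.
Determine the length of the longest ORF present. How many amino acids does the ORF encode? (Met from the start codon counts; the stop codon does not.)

Frame 1: UAG AAA GUA CUA UGG CCA CGA ACU AAA GAU GCC UAG UCA AUC UUA — no AUG→stop ORF.
Frame 2: AGA AAG UAC UAU GGC CAC GAA CUA AAG AUG CCU AGU CAA UCU UAG — AUG at 29, stop UAG at 44 → 18 nt.
Frame 3: GAA AGU ACU AUG GCC ACG AAC UAA AGA UGC CUA GUC AAU CUU AGC — AUG at 12, stop UAA at 24 → 15 nt.
Longest: frame 2, positions 29–46, 18 nt = 6 codons = 5 aa. → 5 amino acids.

5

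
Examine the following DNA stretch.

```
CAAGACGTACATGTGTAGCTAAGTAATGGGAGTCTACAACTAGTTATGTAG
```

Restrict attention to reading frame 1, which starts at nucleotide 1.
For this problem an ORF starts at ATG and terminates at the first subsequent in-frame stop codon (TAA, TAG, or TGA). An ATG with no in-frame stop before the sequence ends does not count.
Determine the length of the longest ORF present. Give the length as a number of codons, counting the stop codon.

2

Frame 1: CAA GAC GTA CAT GTG TAG CTA AGT AAT GGG AGT CTA CAA CTA GTT ATG TAG — ATG at 46, stop TAG at 49 → 6 nt.
Longest: frame 1, positions 46–51, 6 nt = 2 codons = 1 aa. → 2 codons.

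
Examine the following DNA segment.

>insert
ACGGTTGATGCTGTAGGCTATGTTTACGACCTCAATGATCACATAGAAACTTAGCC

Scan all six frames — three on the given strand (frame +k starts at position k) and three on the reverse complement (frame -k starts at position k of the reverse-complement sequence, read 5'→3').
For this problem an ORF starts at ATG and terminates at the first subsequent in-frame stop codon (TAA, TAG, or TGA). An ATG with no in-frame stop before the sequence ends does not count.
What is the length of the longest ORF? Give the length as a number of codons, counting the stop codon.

Reverse complement (5'→3'): GGCTAAGTTTCTATGTGATCATTGAGGTCGTAAACATAGCCTACAGCATCAACCGT
Frame +1: ACG GTT GAT GCT GTA GGC TAT GTT TAC GAC CTC AAT GAT CAC ATA GAA ACT TAG — no ATG→stop ORF.
Frame +2: CGG TTG ATG CTG TAG GCT ATG TTT ACG ACC TCA ATG ATC ACA TAG AAA CTT AGC — ATG at 8, stop TAG at 14 → 9 nt; ATG at 20, stop TAG at 44 → 27 nt; ATG at 35, stop TAG at 44 → 12 nt.
Frame +3: GGT TGA TGC TGT AGG CTA TGT TTA CGA CCT CAA TGA TCA CAT AGA AAC TTA GCC — no ATG→stop ORF.
Frame -1: GGC TAA GTT TCT ATG TGA TCA TTG AGG TCG TAA ACA TAG CCT ACA GCA TCA ACC — ATG at 13, stop TGA at 16 → 6 nt.
Frame -2: GCT AAG TTT CTA TGT GAT CAT TGA GGT CGT AAA CAT AGC CTA CAG CAT CAA CCG — no ATG→stop ORF.
Frame -3: CTA AGT TTC TAT GTG ATC ATT GAG GTC GTA AAC ATA GCC TAC AGC ATC AAC CGT — no ATG→stop ORF.
Longest: frame +2, positions 20–46, 27 nt = 9 codons = 8 aa. → 9 codons.

9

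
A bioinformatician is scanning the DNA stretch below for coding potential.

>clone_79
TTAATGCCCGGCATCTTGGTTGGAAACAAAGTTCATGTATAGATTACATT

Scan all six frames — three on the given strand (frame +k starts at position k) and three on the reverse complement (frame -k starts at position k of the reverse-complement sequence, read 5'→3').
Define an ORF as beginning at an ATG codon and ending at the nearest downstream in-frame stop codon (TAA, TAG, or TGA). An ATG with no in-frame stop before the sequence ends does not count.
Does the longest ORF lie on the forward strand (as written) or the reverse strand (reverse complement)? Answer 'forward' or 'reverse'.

Reverse complement (5'→3'): AATGTAATCTATACATGAACTTTGTTTCCAACCAAGATGCCGGGCATTAA
Frame +1: TTA ATG CCC GGC ATC TTG GTT GGA AAC AAA GTT CAT GTA TAG ATT ACA — ATG at 4, stop TAG at 40 → 39 nt.
Frame +2: TAA TGC CCG GCA TCT TGG TTG GAA ACA AAG TTC ATG TAT AGA TTA CAT — no ATG→stop ORF.
Frame +3: AAT GCC CGG CAT CTT GGT TGG AAA CAA AGT TCA TGT ATA GAT TAC ATT — no ATG→stop ORF.
Frame -1: AAT GTA ATC TAT ACA TGA ACT TTG TTT CCA ACC AAG ATG CCG GGC ATT — no ATG→stop ORF.
Frame -2: ATG TAA TCT ATA CAT GAA CTT TGT TTC CAA CCA AGA TGC CGG GCA TTA — ATG at 2, stop TAA at 5 → 6 nt.
Frame -3: TGT AAT CTA TAC ATG AAC TTT GTT TCC AAC CAA GAT GCC GGG CAT TAA — ATG at 15, stop TAA at 48 → 36 nt.
Forward-strand max 39 nt; reverse-strand max 36 nt. The forward strand has the longer ORF.

forward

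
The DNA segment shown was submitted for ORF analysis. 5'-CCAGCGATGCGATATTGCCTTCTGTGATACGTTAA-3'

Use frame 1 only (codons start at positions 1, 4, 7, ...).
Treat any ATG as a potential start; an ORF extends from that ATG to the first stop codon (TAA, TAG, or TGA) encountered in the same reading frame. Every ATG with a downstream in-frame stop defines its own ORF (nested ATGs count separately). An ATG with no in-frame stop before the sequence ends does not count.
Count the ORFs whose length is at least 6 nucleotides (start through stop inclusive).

Frame 1: CCA GCG ATG CGA TAT TGC CTT CTG TGA TAC GTT — ATG at 7, stop TGA at 25 → 21 nt.
ORFs ≥ 6 nucleotides: frame 1 7–27 (21 nucleotides). Count = 1.

1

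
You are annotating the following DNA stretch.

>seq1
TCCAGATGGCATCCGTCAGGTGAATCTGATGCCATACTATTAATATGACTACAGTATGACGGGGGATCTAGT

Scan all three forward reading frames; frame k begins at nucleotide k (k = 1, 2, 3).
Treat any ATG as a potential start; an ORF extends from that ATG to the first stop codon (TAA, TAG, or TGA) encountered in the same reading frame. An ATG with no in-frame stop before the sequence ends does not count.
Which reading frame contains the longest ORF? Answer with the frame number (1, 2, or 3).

Frame 1: TCC AGA TGG CAT CCG TCA GGT GAA TCT GAT GCC ATA CTA TTA ATA TGA CTA CAG TAT GAC GGG GGA TCT AGT — no ATG→stop ORF.
Frame 2: CCA GAT GGC ATC CGT CAG GTG AAT CTG ATG CCA TAC TAT TAA TAT GAC TAC AGT ATG ACG GGG GAT CTA — ATG at 29, stop TAA at 41 → 15 nt.
Frame 3: CAG ATG GCA TCC GTC AGG TGA ATC TGA TGC CAT ACT ATT AAT ATG ACT ACA GTA TGA CGG GGG ATC TAG — ATG at 6, stop TGA at 21 → 18 nt; ATG at 45, stop TGA at 57 → 15 nt.
Longest ORF is 18 nt in frame 3 (positions 6–23).

3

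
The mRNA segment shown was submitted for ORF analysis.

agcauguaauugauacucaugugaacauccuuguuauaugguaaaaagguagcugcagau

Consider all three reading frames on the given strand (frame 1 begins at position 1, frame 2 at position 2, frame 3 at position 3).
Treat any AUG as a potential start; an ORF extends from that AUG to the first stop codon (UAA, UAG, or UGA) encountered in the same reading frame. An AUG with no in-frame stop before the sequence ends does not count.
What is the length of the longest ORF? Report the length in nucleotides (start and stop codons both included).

Frame 1: AGC AUG UAA UUG AUA CUC AUG UGA ACA UCC UUG UUA UAU GGU AAA AAG GUA GCU GCA GAU — AUG at 4, stop UAA at 7 → 6 nt; AUG at 19, stop UGA at 22 → 6 nt.
Frame 2: GCA UGU AAU UGA UAC UCA UGU GAA CAU CCU UGU UAU AUG GUA AAA AGG UAG CUG CAG — AUG at 38, stop UAG at 50 → 15 nt.
Frame 3: CAU GUA AUU GAU ACU CAU GUG AAC AUC CUU GUU AUA UGG UAA AAA GGU AGC UGC AGA — no AUG→stop ORF.
Longest: frame 2, positions 38–52, 15 nt = 5 codons = 4 aa. → 15 nucleotides.

15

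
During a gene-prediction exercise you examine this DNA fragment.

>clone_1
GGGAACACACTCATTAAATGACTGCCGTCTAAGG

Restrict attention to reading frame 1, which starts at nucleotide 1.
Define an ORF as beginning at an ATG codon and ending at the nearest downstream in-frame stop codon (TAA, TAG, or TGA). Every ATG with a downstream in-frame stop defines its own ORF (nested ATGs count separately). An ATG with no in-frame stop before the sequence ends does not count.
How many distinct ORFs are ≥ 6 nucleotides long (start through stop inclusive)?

0

Frame 1: GGG AAC ACA CTC ATT AAA TGA CTG CCG TCT AAG — no ATG→stop ORF.
No ORF reaches 6 nucleotides. Count = 0.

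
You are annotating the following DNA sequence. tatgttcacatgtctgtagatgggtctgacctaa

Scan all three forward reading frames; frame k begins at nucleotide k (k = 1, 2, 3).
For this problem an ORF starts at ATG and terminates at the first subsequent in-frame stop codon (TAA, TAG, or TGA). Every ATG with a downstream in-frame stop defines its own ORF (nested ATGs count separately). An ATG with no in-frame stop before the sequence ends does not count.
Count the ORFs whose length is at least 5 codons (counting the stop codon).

Frame 1: TAT GTT CAC ATG TCT GTA GAT GGG TCT GAC CTA — no ATG→stop ORF.
Frame 2: ATG TTC ACA TGT CTG TAG ATG GGT CTG ACC TAA — ATG at 2, stop TAG at 17 → 18 nt; ATG at 20, stop TAA at 32 → 15 nt.
Frame 3: TGT TCA CAT GTC TGT AGA TGG GTC TGA CCT — no ATG→stop ORF.
ORFs ≥ 5 codons: frame 2 2–19 (6 codons), frame 2 20–34 (5 codons). Count = 2.

2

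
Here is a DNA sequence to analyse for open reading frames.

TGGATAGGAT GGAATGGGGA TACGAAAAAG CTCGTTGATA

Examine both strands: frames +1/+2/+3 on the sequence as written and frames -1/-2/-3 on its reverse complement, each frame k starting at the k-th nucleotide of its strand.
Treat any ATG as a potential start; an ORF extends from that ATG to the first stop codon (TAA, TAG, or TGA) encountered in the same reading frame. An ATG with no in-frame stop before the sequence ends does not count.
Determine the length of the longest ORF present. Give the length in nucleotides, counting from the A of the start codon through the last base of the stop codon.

30

Reverse complement (5'→3'): TATCAACGAGCTTTTTCGTATCCCCATTCCATCCTATCCA
Frame +1: TGG ATA GGA TGG AAT GGG GAT ACG AAA AAG CTC GTT GAT — no ATG→stop ORF.
Frame +2: GGA TAG GAT GGA ATG GGG ATA CGA AAA AGC TCG TTG ATA — no ATG→stop ORF.
Frame +3: GAT AGG ATG GAA TGG GGA TAC GAA AAA GCT CGT TGA — ATG at 9, stop TGA at 36 → 30 nt.
Frame -1: TAT CAA CGA GCT TTT TCG TAT CCC CAT TCC ATC CTA TCC — no ATG→stop ORF.
Frame -2: ATC AAC GAG CTT TTT CGT ATC CCC ATT CCA TCC TAT CCA — no ATG→stop ORF.
Frame -3: TCA ACG AGC TTT TTC GTA TCC CCA TTC CAT CCT ATC — no ATG→stop ORF.
Longest: frame +3, positions 9–38, 30 nt = 10 codons = 9 aa. → 30 nucleotides.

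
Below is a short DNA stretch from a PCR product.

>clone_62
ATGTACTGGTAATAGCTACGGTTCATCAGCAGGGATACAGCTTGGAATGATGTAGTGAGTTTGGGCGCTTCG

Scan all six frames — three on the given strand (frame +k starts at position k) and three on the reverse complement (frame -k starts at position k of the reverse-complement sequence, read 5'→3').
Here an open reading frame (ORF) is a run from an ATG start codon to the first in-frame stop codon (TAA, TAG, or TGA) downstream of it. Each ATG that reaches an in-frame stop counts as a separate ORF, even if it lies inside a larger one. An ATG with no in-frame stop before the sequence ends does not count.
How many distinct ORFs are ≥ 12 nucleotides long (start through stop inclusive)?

Reverse complement (5'→3'): CGAAGCGCCCAAACTCACTACATCATTCCAAGCTGTATCCCTGCTGATGAACCGTAGCTATTACCAGTACAT
Frame +1: ATG TAC TGG TAA TAG CTA CGG TTC ATC AGC AGG GAT ACA GCT TGG AAT GAT GTA GTG AGT TTG GGC GCT TCG — ATG at 1, stop TAA at 10 → 12 nt.
Frame +2: TGT ACT GGT AAT AGC TAC GGT TCA TCA GCA GGG ATA CAG CTT GGA ATG ATG TAG TGA GTT TGG GCG CTT — ATG at 47, stop TAG at 53 → 9 nt; ATG at 50, stop TAG at 53 → 6 nt.
Frame +3: GTA CTG GTA ATA GCT ACG GTT CAT CAG CAG GGA TAC AGC TTG GAA TGA TGT AGT GAG TTT GGG CGC TTC — no ATG→stop ORF.
Frame -1: CGA AGC GCC CAA ACT CAC TAC ATC ATT CCA AGC TGT ATC CCT GCT GAT GAA CCG TAG CTA TTA CCA GTA CAT — no ATG→stop ORF.
Frame -2: GAA GCG CCC AAA CTC ACT ACA TCA TTC CAA GCT GTA TCC CTG CTG ATG AAC CGT AGC TAT TAC CAG TAC — no ATG→stop ORF.
Frame -3: AAG CGC CCA AAC TCA CTA CAT CAT TCC AAG CTG TAT CCC TGC TGA TGA ACC GTA GCT ATT ACC AGT ACA — no ATG→stop ORF.
ORFs ≥ 12 nucleotides: frame +1 1–12 (12 nucleotides). Count = 1.

1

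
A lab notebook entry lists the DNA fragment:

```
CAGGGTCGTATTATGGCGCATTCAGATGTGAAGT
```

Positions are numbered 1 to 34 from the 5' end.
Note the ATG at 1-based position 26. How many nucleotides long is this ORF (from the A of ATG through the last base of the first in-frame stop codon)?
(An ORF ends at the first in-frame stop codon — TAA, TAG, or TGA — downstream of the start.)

Codons from position 26: ATG (26–28), TGA (29–31).
TGA is the first in-frame stop; ORF spans 26–31, 6 nucleotides.

6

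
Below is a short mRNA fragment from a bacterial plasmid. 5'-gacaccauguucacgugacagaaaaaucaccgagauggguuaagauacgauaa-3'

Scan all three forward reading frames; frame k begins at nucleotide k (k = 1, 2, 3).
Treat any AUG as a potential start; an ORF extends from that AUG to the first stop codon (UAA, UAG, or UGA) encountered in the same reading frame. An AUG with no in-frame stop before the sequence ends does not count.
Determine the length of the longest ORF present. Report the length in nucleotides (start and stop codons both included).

Frame 1: GAC ACC AUG UUC ACG UGA CAG AAA AAU CAC CGA GAU GGG UUA AGA UAC GAU — AUG at 7, stop UGA at 16 → 12 nt.
Frame 2: ACA CCA UGU UCA CGU GAC AGA AAA AUC ACC GAG AUG GGU UAA GAU ACG AUA — AUG at 35, stop UAA at 41 → 9 nt.
Frame 3: CAC CAU GUU CAC GUG ACA GAA AAA UCA CCG AGA UGG GUU AAG AUA CGA UAA — no AUG→stop ORF.
Longest: frame 1, positions 7–18, 12 nt = 4 codons = 3 aa. → 12 nucleotides.

12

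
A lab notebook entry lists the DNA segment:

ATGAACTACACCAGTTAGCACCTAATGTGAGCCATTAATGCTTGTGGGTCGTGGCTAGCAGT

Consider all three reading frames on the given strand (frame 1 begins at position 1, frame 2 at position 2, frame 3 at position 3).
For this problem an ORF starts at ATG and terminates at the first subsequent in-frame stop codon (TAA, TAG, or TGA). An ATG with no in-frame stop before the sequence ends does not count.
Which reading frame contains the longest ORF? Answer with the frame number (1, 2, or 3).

2

Frame 1: ATG AAC TAC ACC AGT TAG CAC CTA ATG TGA GCC ATT AAT GCT TGT GGG TCG TGG CTA GCA — ATG at 1, stop TAG at 16 → 18 nt; ATG at 25, stop TGA at 28 → 6 nt.
Frame 2: TGA ACT ACA CCA GTT AGC ACC TAA TGT GAG CCA TTA ATG CTT GTG GGT CGT GGC TAG CAG — ATG at 38, stop TAG at 56 → 21 nt.
Frame 3: GAA CTA CAC CAG TTA GCA CCT AAT GTG AGC CAT TAA TGC TTG TGG GTC GTG GCT AGC AGT — no ATG→stop ORF.
Longest ORF is 21 nt in frame 2 (positions 38–58).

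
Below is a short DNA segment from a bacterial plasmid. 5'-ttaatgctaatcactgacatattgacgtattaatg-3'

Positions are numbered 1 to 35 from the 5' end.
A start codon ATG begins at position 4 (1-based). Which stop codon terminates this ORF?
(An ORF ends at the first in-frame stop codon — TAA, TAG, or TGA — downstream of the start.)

Codons from position 4: ATG (4–6), CTA (7–9), ATC (10–12), ACT (13–15), GAC (16–18), ATA (19–21), TTG (22–24), ACG (25–27), TAT (28–30), TAA (31–33).
The first in-frame stop codon is TAA.

TAA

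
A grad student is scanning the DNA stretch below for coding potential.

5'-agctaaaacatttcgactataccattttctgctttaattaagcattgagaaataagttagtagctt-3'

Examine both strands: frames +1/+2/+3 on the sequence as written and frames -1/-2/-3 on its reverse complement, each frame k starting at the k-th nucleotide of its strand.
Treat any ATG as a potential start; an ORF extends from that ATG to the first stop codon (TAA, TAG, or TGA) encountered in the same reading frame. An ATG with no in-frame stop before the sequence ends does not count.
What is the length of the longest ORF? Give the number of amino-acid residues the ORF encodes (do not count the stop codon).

Reverse complement (5'→3'): AAGCTACTAACTTATTTCTCAATGCTTAATTAAAGCAGAAAATGGTATAGTCGAAATGTTTTAGCT
Frame +1: AGC TAA AAC ATT TCG ACT ATA CCA TTT TCT GCT TTA ATT AAG CAT TGA GAA ATA AGT TAG TAG CTT — no ATG→stop ORF.
Frame +2: GCT AAA ACA TTT CGA CTA TAC CAT TTT CTG CTT TAA TTA AGC ATT GAG AAA TAA GTT AGT AGC — no ATG→stop ORF.
Frame +3: CTA AAA CAT TTC GAC TAT ACC ATT TTC TGC TTT AAT TAA GCA TTG AGA AAT AAG TTA GTA GCT — no ATG→stop ORF.
Frame -1: AAG CTA CTA ACT TAT TTC TCA ATG CTT AAT TAA AGC AGA AAA TGG TAT AGT CGA AAT GTT TTA GCT — ATG at 22, stop TAA at 31 → 12 nt.
Frame -2: AGC TAC TAA CTT ATT TCT CAA TGC TTA ATT AAA GCA GAA AAT GGT ATA GTC GAA ATG TTT TAG — ATG at 56, stop TAG at 62 → 9 nt.
Frame -3: GCT ACT AAC TTA TTT CTC AAT GCT TAA TTA AAG CAG AAA ATG GTA TAG TCG AAA TGT TTT AGC — ATG at 42, stop TAG at 48 → 9 nt.
Longest: frame -1, positions 22–33, 12 nt = 4 codons = 3 aa. → 3 amino acids.

3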